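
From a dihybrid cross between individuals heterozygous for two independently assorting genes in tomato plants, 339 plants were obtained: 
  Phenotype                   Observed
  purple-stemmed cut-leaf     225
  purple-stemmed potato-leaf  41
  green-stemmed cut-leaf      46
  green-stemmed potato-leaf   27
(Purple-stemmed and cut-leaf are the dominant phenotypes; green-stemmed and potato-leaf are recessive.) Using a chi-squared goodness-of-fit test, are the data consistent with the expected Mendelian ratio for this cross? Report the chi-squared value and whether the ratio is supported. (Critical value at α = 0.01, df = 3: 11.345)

A dihybrid F₂ with independent assortment and complete dominance at both loci gives a 9:3:3:1 phenotypic ratio.
Expected counts for N = 339 under a 9:3:3:1 ratio (total parts = 16):
  purple-stemmed cut-leaf: 339 × 9/16 = 190.6875
  purple-stemmed potato-leaf: 339 × 3/16 = 63.5625
  green-stemmed cut-leaf: 339 × 3/16 = 63.5625
  green-stemmed potato-leaf: 339 × 1/16 = 21.1875
χ² = Σ (O − E)² / E
  purple-stemmed cut-leaf: (225 − 190.6875)² / 190.6875 = 6.1742
  purple-stemmed potato-leaf: (41 − 63.5625)² / 63.5625 = 8.0089
  green-stemmed cut-leaf: (46 − 63.5625)² / 63.5625 = 4.8526
  green-stemmed potato-leaf: (27 − 21.1875)² / 21.1875 = 1.5946
χ² = 6.1742 + 8.0089 + 4.8526 + 1.5946 = 20.6303 ≈ 20.630
Degrees of freedom = 4 − 1 = 3; critical value at α = 0.01 is 11.345.
Since 20.630 > 11.345, we reject the null hypothesis — the data do not fit the 9:3:3:1 ratio.

20.630; not consistent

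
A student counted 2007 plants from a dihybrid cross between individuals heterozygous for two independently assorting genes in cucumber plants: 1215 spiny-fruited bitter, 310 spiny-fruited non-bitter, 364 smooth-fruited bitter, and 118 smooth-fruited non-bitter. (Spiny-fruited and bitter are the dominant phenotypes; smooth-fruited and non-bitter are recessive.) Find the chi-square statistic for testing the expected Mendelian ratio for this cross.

A dihybrid F₂ with independent assortment and complete dominance at both loci gives a 9:3:3:1 phenotypic ratio.
Expected counts for N = 2007 under a 9:3:3:1 ratio (total parts = 16):
  spiny-fruited bitter: 2007 × 9/16 = 1128.9375
  spiny-fruited non-bitter: 2007 × 3/16 = 376.3125
  smooth-fruited bitter: 2007 × 3/16 = 376.3125
  smooth-fruited non-bitter: 2007 × 1/16 = 125.4375
χ² = Σ (O − E)² / E
  spiny-fruited bitter: (1215 − 1128.9375)² / 1128.9375 = 6.5608
  spiny-fruited non-bitter: (310 − 376.3125)² / 376.3125 = 11.6854
  smooth-fruited bitter: (364 − 376.3125)² / 376.3125 = 0.4029
  smooth-fruited non-bitter: (118 − 125.4375)² / 125.4375 = 0.4410
χ² = 6.5608 + 11.6854 + 0.4029 + 0.4410 = 19.0901 ≈ 19.090

19.090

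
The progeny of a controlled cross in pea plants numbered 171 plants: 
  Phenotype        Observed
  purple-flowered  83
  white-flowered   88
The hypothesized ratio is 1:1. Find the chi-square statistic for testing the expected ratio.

Expected counts for N = 171 under a 1:1 ratio (total parts = 2):
  purple-flowered: 171 × 1/2 = 85.5
  white-flowered: 171 × 1/2 = 85.5
χ² = Σ (O − E)² / E
  purple-flowered: (83 − 85.5)² / 85.5 = 0.0731
  white-flowered: (88 − 85.5)² / 85.5 = 0.0731
χ² = 0.0731 + 0.0731 = 0.1462 ≈ 0.146

0.146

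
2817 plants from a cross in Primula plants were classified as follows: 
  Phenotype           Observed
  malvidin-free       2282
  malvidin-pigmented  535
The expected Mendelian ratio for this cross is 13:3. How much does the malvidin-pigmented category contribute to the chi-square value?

The 13:3 ratio has 16 parts, so with N = 2817 the expected counts are:
  malvidin-free: 2817 × 13/16 = 2288.8125
  malvidin-pigmented: 2817 × 3/16 = 528.1875
Contribution of malvidin-pigmented: (535 − 528.1875)² / 528.1875 = 0.0879

0.088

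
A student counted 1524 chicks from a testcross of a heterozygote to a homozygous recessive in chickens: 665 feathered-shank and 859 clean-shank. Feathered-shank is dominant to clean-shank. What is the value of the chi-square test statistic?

24.696

A testcross of a heterozygote (Aa × aa) gives a 1:1 phenotypic ratio.
The 1:1 ratio has 2 parts, so with N = 1524 the expected counts are:
  feathered-shank: 1524 × 1/2 = 762
  clean-shank: 1524 × 1/2 = 762
χ² = Σ (O − E)² / E
  feathered-shank: (665 − 762)² / 762 = 12.3478
  clean-shank: (859 − 762)² / 762 = 12.3478
χ² = 12.3478 + 12.3478 = 24.6956 ≈ 24.696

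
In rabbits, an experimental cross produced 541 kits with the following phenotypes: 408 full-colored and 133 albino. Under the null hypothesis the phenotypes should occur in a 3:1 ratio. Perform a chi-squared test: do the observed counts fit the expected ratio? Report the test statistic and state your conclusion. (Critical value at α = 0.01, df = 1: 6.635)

0.050; consistent

Under the 3:1 hypothesis (Σ ratio = 4, N = 541):
  full-colored: 541 × 3/4 = 405.75
  albino: 541 × 1/4 = 135.25
χ² = Σ (O − E)² / E
  full-colored: (408 − 405.75)² / 405.75 = 0.0125
  albino: (133 − 135.25)² / 135.25 = 0.0374
χ² = 0.0125 + 0.0374 = 0.0499 ≈ 0.050
Degrees of freedom = 2 − 1 = 1; critical value at α = 0.01 is 6.635.
Since 0.050 < 6.635, we fail to reject the null hypothesis — the data are consistent with the 3:1 ratio.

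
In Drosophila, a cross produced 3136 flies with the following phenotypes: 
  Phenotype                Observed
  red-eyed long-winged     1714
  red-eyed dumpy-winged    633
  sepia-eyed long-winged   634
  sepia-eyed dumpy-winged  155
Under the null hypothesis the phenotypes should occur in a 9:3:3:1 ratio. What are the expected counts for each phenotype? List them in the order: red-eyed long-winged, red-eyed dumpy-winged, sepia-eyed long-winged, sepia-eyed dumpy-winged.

1764, 588, 588, 196

Under the 9:3:3:1 hypothesis (Σ ratio = 16, N = 3136):
  red-eyed long-winged: 3136 × 9/16 = 1764
  red-eyed dumpy-winged: 3136 × 3/16 = 588
  sepia-eyed long-winged: 3136 × 3/16 = 588
  sepia-eyed dumpy-winged: 3136 × 1/16 = 196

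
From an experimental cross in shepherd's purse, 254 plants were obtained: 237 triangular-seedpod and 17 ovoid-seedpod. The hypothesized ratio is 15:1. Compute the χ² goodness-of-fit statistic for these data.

Under the 15:1 hypothesis (Σ ratio = 16, N = 254):
  triangular-seedpod: 254 × 15/16 = 238.125
  ovoid-seedpod: 254 × 1/16 = 15.875
χ² = Σ (O − E)² / E
  triangular-seedpod: (237 − 238.125)² / 238.125 = 0.0053
  ovoid-seedpod: (17 − 15.875)² / 15.875 = 0.0797
χ² = 0.0053 + 0.0797 = 0.085

0.085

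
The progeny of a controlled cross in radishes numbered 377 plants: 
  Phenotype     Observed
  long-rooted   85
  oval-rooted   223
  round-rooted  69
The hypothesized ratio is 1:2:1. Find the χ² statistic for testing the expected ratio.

Under the 1:2:1 hypothesis (Σ ratio = 4, N = 377):
  long-rooted: 377 × 1/4 = 94.25
  oval-rooted: 377 × 2/4 = 188.5
  round-rooted: 377 × 1/4 = 94.25
χ² = Σ (O − E)² / E
  long-rooted: (85 − 94.25)² / 94.25 = 0.9078
  oval-rooted: (223 − 188.5)² / 188.5 = 6.3143
  round-rooted: (69 − 94.25)² / 94.25 = 6.7646
χ² = 0.9078 + 6.3143 + 6.7646 = 13.9867 ≈ 13.987

13.987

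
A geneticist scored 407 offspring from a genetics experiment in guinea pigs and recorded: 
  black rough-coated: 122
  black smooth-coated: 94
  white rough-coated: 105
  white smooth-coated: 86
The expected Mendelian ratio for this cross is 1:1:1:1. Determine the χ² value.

7.162

The 1:1:1:1 ratio has 4 parts, so with N = 407 the expected counts are:
  black rough-coated: 407 × 1/4 = 101.75
  black smooth-coated: 407 × 1/4 = 101.75
  white rough-coated: 407 × 1/4 = 101.75
  white smooth-coated: 407 × 1/4 = 101.75
χ² = Σ (O − E)² / E
  black rough-coated: (122 − 101.75)² / 101.75 = 4.0301
  black smooth-coated: (94 − 101.75)² / 101.75 = 0.5903
  white rough-coated: (105 − 101.75)² / 101.75 = 0.1038
  white smooth-coated: (86 − 101.75)² / 101.75 = 2.4380
χ² = 4.0301 + 0.5903 + 0.1038 + 2.4380 = 7.1622 ≈ 7.162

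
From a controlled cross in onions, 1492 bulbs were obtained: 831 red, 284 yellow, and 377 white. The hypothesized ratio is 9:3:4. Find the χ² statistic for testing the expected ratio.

0.189

The 9:3:4 ratio has 16 parts, so with N = 1492 the expected counts are:
  red: 1492 × 9/16 = 839.25
  yellow: 1492 × 3/16 = 279.75
  white: 1492 × 4/16 = 373
χ² = Σ (O − E)² / E
  red: (831 − 839.25)² / 839.25 = 0.0811
  yellow: (284 − 279.75)² / 279.75 = 0.0646
  white: (377 − 373)² / 373 = 0.0429
χ² = 0.0811 + 0.0646 + 0.0429 = 0.1886 ≈ 0.189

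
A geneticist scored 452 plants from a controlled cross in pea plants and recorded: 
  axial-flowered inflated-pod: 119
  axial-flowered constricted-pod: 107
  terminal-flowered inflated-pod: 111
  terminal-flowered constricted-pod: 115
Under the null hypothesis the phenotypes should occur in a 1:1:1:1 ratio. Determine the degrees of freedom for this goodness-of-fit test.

A goodness-of-fit test with 4 phenotype classes has df = 4 − 1 = 3.

3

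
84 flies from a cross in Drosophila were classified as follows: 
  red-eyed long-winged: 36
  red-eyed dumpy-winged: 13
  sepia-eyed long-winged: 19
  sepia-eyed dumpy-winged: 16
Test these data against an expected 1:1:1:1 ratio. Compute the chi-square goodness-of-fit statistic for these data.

15.143

Expected counts for N = 84 under a 1:1:1:1 ratio (total parts = 4):
  red-eyed long-winged: 84 × 1/4 = 21
  red-eyed dumpy-winged: 84 × 1/4 = 21
  sepia-eyed long-winged: 84 × 1/4 = 21
  sepia-eyed dumpy-winged: 84 × 1/4 = 21
χ² = Σ (O − E)² / E
  red-eyed long-winged: (36 − 21)² / 21 = 10.7143
  red-eyed dumpy-winged: (13 − 21)² / 21 = 3.0476
  sepia-eyed long-winged: (19 − 21)² / 21 = 0.1905
  sepia-eyed dumpy-winged: (16 − 21)² / 21 = 1.1905
χ² = 10.7143 + 3.0476 + 0.1905 + 1.1905 = 15.1429 ≈ 15.143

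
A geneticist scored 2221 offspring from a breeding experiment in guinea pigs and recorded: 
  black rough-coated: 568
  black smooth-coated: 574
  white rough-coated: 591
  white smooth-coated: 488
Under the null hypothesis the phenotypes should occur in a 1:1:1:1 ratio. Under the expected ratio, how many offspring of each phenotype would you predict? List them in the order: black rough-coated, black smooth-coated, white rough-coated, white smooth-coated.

Expected counts for N = 2221 under a 1:1:1:1 ratio (total parts = 4):
  black rough-coated: 2221 × 1/4 = 555.25
  black smooth-coated: 2221 × 1/4 = 555.25
  white rough-coated: 2221 × 1/4 = 555.25
  white smooth-coated: 2221 × 1/4 = 555.25

555.25, 555.25, 555.25, 555.25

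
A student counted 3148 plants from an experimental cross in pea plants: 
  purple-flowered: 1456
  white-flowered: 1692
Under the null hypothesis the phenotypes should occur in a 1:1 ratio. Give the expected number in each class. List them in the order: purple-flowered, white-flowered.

The 1:1 ratio has 2 parts, so with N = 3148 the expected counts are:
  purple-flowered: 3148 × 1/2 = 1574
  white-flowered: 3148 × 1/2 = 1574

1574, 1574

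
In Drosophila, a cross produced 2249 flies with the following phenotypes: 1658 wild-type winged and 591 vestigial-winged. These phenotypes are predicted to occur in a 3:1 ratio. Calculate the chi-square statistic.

1.960

The 3:1 ratio has 4 parts, so with N = 2249 the expected counts are:
  wild-type winged: 2249 × 3/4 = 1686.75
  vestigial-winged: 2249 × 1/4 = 562.25
χ² = Σ (O − E)² / E
  wild-type winged: (1658 − 1686.75)² / 1686.75 = 0.4900
  vestigial-winged: (591 − 562.25)² / 562.25 = 1.4701
χ² = 0.4900 + 1.4701 = 1.9601 ≈ 1.960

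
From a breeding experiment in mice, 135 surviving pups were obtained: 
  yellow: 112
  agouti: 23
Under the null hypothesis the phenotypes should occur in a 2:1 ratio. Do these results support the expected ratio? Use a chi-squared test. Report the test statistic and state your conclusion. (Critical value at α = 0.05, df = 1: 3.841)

Under the 2:1 hypothesis (Σ ratio = 3, N = 135):
  yellow: 135 × 2/3 = 90
  agouti: 135 × 1/3 = 45
χ² = Σ (O − E)² / E
  yellow: (112 − 90)² / 90 = 5.3778
  agouti: (23 − 45)² / 45 = 10.7556
χ² = 5.3778 + 10.7556 = 16.1334 ≈ 16.133
Degrees of freedom = 2 − 1 = 1; critical value at α = 0.05 is 3.841.
Since 16.133 > 3.841, we reject the null hypothesis — the data do not fit the 2:1 ratio.

16.133; not consistent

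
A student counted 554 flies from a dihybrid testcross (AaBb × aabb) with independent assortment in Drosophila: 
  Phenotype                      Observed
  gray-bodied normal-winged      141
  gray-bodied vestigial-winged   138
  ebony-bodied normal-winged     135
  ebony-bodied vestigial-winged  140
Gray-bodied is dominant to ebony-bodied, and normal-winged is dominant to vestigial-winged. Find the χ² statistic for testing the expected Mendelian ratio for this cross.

A dihybrid testcross with independent assortment gives a 1:1:1:1 ratio.
Total ratio parts = 4. Expected numbers out of 554:
  gray-bodied normal-winged: 554 × 1/4 = 138.5
  gray-bodied vestigial-winged: 554 × 1/4 = 138.5
  ebony-bodied normal-winged: 554 × 1/4 = 138.5
  ebony-bodied vestigial-winged: 554 × 1/4 = 138.5
χ² = Σ (O − E)² / E
  gray-bodied normal-winged: (141 − 138.5)² / 138.5 = 0.0451
  gray-bodied vestigial-winged: (138 − 138.5)² / 138.5 = 0.0018
  ebony-bodied normal-winged: (135 − 138.5)² / 138.5 = 0.0884
  ebony-bodied vestigial-winged: (140 − 138.5)² / 138.5 = 0.0162
χ² = 0.0451 + 0.0018 + 0.0884 + 0.0162 = 0.1515 ≈ 0.152

0.152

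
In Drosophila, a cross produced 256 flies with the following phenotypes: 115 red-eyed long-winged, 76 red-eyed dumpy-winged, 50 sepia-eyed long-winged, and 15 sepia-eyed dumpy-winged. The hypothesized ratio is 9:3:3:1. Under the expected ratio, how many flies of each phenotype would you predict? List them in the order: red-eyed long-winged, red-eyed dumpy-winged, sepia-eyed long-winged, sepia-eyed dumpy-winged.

Total ratio parts = 16. Expected numbers out of 256:
  red-eyed long-winged: 256 × 9/16 = 144
  red-eyed dumpy-winged: 256 × 3/16 = 48
  sepia-eyed long-winged: 256 × 3/16 = 48
  sepia-eyed dumpy-winged: 256 × 1/16 = 16

144, 48, 48, 16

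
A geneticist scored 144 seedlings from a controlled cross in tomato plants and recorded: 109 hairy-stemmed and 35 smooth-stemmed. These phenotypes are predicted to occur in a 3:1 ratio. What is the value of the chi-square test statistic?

Under the 3:1 hypothesis (Σ ratio = 4, N = 144):
  hairy-stemmed: 144 × 3/4 = 108
  smooth-stemmed: 144 × 1/4 = 36
χ² = Σ (O − E)² / E
  hairy-stemmed: (109 − 108)² / 108 = 0.0093
  smooth-stemmed: (35 − 36)² / 36 = 0.0278
χ² = 0.0093 + 0.0278 = 0.0371 ≈ 0.037

0.037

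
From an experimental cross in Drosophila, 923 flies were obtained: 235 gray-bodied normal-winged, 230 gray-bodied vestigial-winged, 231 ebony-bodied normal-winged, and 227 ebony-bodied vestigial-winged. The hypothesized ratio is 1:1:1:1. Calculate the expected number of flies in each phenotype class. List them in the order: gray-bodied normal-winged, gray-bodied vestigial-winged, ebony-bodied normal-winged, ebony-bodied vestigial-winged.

230.75, 230.75, 230.75, 230.75

Total ratio parts = 4. Expected numbers out of 923:
  gray-bodied normal-winged: 923 × 1/4 = 230.75
  gray-bodied vestigial-winged: 923 × 1/4 = 230.75
  ebony-bodied normal-winged: 923 × 1/4 = 230.75
  ebony-bodied vestigial-winged: 923 × 1/4 = 230.75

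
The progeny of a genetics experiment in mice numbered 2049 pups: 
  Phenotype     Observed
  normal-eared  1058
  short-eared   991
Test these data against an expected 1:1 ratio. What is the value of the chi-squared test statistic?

2.191

The 1:1 ratio has 2 parts, so with N = 2049 the expected counts are:
  normal-eared: 2049 × 1/2 = 1024.5
  short-eared: 2049 × 1/2 = 1024.5
χ² = Σ (O − E)² / E
  normal-eared: (1058 − 1024.5)² / 1024.5 = 1.0954
  short-eared: (991 − 1024.5)² / 1024.5 = 1.0954
χ² = 1.0954 + 1.0954 = 2.1908 ≈ 2.191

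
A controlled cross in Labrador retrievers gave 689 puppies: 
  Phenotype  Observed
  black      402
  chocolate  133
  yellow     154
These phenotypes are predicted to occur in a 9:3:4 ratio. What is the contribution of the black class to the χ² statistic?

0.538

The 9:3:4 ratio has 16 parts, so with N = 689 the expected counts are:
  black: 689 × 9/16 = 387.5625
  chocolate: 689 × 3/16 = 129.1875
  yellow: 689 × 4/16 = 172.25
Contribution of black: (402 − 387.5625)² / 387.5625 = 0.5378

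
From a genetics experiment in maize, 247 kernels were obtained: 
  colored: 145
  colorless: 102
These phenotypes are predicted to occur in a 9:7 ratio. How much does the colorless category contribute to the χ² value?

0.340

Total ratio parts = 16. Expected numbers out of 247:
  colored: 247 × 9/16 = 138.9375
  colorless: 247 × 7/16 = 108.0625
Contribution of colorless: (102 − 108.0625)² / 108.0625 = 0.3401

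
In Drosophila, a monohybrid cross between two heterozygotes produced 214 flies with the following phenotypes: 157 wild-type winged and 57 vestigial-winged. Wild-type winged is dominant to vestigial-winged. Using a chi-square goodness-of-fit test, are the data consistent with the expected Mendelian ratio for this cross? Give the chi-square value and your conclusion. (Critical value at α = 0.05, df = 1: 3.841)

0.305; consistent

For a monohybrid cross between heterozygotes with complete dominance, the expected phenotypic ratio is 3:1.
Total ratio parts = 4. Expected numbers out of 214:
  wild-type winged: 214 × 3/4 = 160.5
  vestigial-winged: 214 × 1/4 = 53.5
χ² = Σ (O − E)² / E
  wild-type winged: (157 − 160.5)² / 160.5 = 0.0763
  vestigial-winged: (57 − 53.5)² / 53.5 = 0.2290
χ² = 0.0763 + 0.2290 = 0.3053 ≈ 0.305
Degrees of freedom = 2 − 1 = 1; critical value at α = 0.05 is 3.841.
Since 0.305 < 3.841, we fail to reject the null hypothesis — the data are consistent with the 3:1 ratio.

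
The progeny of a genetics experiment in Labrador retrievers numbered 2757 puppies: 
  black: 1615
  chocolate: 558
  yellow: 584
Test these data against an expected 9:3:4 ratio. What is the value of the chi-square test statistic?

The 9:3:4 ratio has 16 parts, so with N = 2757 the expected counts are:
  black: 2757 × 9/16 = 1550.8125
  chocolate: 2757 × 3/16 = 516.9375
  yellow: 2757 × 4/16 = 689.25
χ² = Σ (O − E)² / E
  black: (1615 − 1550.8125)² / 1550.8125 = 2.6567
  chocolate: (558 − 516.9375)² / 516.9375 = 3.2618
  yellow: (584 − 689.25)² / 689.25 = 16.0719
χ² = 2.6567 + 3.2618 + 16.0719 = 21.9904 ≈ 21.990

21.990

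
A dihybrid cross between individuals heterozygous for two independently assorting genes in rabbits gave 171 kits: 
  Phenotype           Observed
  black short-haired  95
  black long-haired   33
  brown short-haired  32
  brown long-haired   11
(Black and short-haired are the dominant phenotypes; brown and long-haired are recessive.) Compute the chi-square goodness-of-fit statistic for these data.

0.051

A dihybrid F₂ with independent assortment and complete dominance at both loci gives a 9:3:3:1 phenotypic ratio.
Total ratio parts = 16. Expected numbers out of 171:
  black short-haired: 171 × 9/16 = 96.1875
  black long-haired: 171 × 3/16 = 32.0625
  brown short-haired: 171 × 3/16 = 32.0625
  brown long-haired: 171 × 1/16 = 10.6875
χ² = Σ (O − E)² / E
  black short-haired: (95 − 96.1875)² / 96.1875 = 0.0147
  black long-haired: (33 − 32.0625)² / 32.0625 = 0.0274
  brown short-haired: (32 − 32.0625)² / 32.0625 = 0.0001
  brown long-haired: (11 − 10.6875)² / 10.6875 = 0.0091
χ² = 0.0147 + 0.0274 + 0.0001 + 0.0091 = 0.0513 ≈ 0.051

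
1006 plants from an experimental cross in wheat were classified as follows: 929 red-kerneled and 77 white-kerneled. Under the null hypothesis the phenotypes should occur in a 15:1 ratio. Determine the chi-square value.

3.385

Under the 15:1 hypothesis (Σ ratio = 16, N = 1006):
  red-kerneled: 1006 × 15/16 = 943.125
  white-kerneled: 1006 × 1/16 = 62.875
χ² = Σ (O − E)² / E
  red-kerneled: (929 − 943.125)² / 943.125 = 0.2115
  white-kerneled: (77 − 62.875)² / 62.875 = 3.1732
χ² = 0.2115 + 3.1732 = 3.3847 ≈ 3.385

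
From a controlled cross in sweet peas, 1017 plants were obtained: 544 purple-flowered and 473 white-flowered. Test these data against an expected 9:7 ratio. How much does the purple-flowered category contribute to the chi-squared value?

Total ratio parts = 16. Expected numbers out of 1017:
  purple-flowered: 1017 × 9/16 = 572.0625
  white-flowered: 1017 × 7/16 = 444.9375
Contribution of purple-flowered: (544 − 572.0625)² / 572.0625 = 1.3766

1.377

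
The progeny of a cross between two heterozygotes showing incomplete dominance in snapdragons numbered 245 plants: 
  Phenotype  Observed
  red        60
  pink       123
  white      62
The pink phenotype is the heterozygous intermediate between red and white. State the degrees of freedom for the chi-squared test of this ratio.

2

With incomplete dominance, a heterozygote × heterozygote cross gives a 1:2:1 phenotypic ratio.
A goodness-of-fit test with 3 phenotype classes has df = 3 − 1 = 2.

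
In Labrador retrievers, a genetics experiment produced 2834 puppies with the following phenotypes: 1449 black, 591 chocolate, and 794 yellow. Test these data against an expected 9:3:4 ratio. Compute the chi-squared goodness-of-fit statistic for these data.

30.220

Total ratio parts = 16. Expected numbers out of 2834:
  black: 2834 × 9/16 = 1594.125
  chocolate: 2834 × 3/16 = 531.375
  yellow: 2834 × 4/16 = 708.5
χ² = Σ (O − E)² / E
  black: (1449 − 1594.125)² / 1594.125 = 13.2118
  chocolate: (591 − 531.375)² / 531.375 = 6.6905
  yellow: (794 − 708.5)² / 708.5 = 10.3179
χ² = 13.2118 + 6.6905 + 10.3179 = 30.2202 ≈ 30.220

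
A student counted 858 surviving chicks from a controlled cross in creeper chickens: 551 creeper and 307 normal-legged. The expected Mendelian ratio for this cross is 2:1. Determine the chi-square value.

Expected counts for N = 858 under a 2:1 ratio (total parts = 3):
  creeper: 858 × 2/3 = 572
  normal-legged: 858 × 1/3 = 286
χ² = Σ (O − E)² / E
  creeper: (551 − 572)² / 572 = 0.7710
  normal-legged: (307 − 286)² / 286 = 1.5420
χ² = 0.7710 + 1.5420 = 2.313

2.313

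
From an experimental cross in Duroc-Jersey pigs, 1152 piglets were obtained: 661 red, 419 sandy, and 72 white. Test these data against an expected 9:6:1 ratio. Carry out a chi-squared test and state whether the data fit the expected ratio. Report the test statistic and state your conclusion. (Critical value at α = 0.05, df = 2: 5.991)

Expected counts for N = 1152 under a 9:6:1 ratio (total parts = 16):
  red: 1152 × 9/16 = 648
  sandy: 1152 × 6/16 = 432
  white: 1152 × 1/16 = 72
χ² = Σ (O − E)² / E
  red: (661 − 648)² / 648 = 0.2608
  sandy: (419 − 432)² / 432 = 0.3912
  white: (72 − 72)² / 72 = 0.0000
χ² = 0.2608 + 0.3912 + 0.0000 = 0.652
Degrees of freedom = 3 − 1 = 2; critical value at α = 0.05 is 5.991.
Since 0.652 < 5.991, we fail to reject the null hypothesis — the data are consistent with the 9:6:1 ratio.

0.652; consistent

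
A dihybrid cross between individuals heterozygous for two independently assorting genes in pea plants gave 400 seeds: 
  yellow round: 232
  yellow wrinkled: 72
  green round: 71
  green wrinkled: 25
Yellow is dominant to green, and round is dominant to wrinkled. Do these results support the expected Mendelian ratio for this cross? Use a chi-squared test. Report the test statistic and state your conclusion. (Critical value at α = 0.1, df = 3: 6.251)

A dihybrid F₂ with independent assortment and complete dominance at both loci gives a 9:3:3:1 phenotypic ratio.
Under the 9:3:3:1 hypothesis (Σ ratio = 16, N = 400):
  yellow round: 400 × 9/16 = 225
  yellow wrinkled: 400 × 3/16 = 75
  green round: 400 × 3/16 = 75
  green wrinkled: 400 × 1/16 = 25
χ² = Σ (O − E)² / E
  yellow round: (232 − 225)² / 225 = 0.2178
  yellow wrinkled: (72 − 75)² / 75 = 0.1200
  green round: (71 − 75)² / 75 = 0.2133
  green wrinkled: (25 − 25)² / 25 = 0.0000
χ² = 0.2178 + 0.1200 + 0.2133 + 0.0000 = 0.5511 ≈ 0.551
Degrees of freedom = 4 − 1 = 3; critical value at α = 0.1 is 6.251.
Since 0.551 < 6.251, we fail to reject the null hypothesis — the data are consistent with the 9:3:3:1 ratio.

0.551; consistent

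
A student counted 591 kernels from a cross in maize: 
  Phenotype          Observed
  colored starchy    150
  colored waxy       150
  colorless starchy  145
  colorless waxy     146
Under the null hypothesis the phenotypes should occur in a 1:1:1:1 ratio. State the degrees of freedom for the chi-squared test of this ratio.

A goodness-of-fit test with 4 phenotype classes has df = 4 − 1 = 3.

3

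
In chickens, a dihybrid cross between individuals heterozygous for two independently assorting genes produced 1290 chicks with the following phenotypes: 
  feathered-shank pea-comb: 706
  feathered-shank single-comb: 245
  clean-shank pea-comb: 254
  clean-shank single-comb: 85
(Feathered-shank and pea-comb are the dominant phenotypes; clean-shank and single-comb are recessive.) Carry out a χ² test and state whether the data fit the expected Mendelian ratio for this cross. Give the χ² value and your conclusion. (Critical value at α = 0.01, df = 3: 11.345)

1.416; consistent

A dihybrid F₂ with independent assortment and complete dominance at both loci gives a 9:3:3:1 phenotypic ratio.
Expected counts for N = 1290 under a 9:3:3:1 ratio (total parts = 16):
  feathered-shank pea-comb: 1290 × 9/16 = 725.625
  feathered-shank single-comb: 1290 × 3/16 = 241.875
  clean-shank pea-comb: 1290 × 3/16 = 241.875
  clean-shank single-comb: 1290 × 1/16 = 80.625
χ² = Σ (O − E)² / E
  feathered-shank pea-comb: (706 − 725.625)² / 725.625 = 0.5308
  feathered-shank single-comb: (245 − 241.875)² / 241.875 = 0.0404
  clean-shank pea-comb: (254 − 241.875)² / 241.875 = 0.6078
  clean-shank single-comb: (85 − 80.625)² / 80.625 = 0.2374
χ² = 0.5308 + 0.0404 + 0.6078 + 0.2374 = 1.4164 ≈ 1.416
Degrees of freedom = 4 − 1 = 3; critical value at α = 0.01 is 11.345.
Since 1.416 < 11.345, we fail to reject the null hypothesis — the data are consistent with the 9:3:3:1 ratio.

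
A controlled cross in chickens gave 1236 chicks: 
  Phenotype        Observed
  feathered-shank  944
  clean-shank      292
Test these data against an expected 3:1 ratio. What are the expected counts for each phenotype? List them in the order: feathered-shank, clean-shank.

Under the 3:1 hypothesis (Σ ratio = 4, N = 1236):
  feathered-shank: 1236 × 3/4 = 927
  clean-shank: 1236 × 1/4 = 309

927, 309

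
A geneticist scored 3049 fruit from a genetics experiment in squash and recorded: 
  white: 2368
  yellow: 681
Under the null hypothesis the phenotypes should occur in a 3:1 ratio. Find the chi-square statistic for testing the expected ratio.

Under the 3:1 hypothesis (Σ ratio = 4, N = 3049):
  white: 3049 × 3/4 = 2286.75
  yellow: 3049 × 1/4 = 762.25
χ² = Σ (O − E)² / E
  white: (2368 − 2286.75)² / 2286.75 = 2.8869
  yellow: (681 − 762.25)² / 762.25 = 8.6606
χ² = 2.8869 + 8.6606 = 11.5475 ≈ 11.548

11.548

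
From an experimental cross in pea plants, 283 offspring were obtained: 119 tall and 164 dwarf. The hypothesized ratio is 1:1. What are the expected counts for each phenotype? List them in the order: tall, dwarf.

141.5, 141.5

Total ratio parts = 2. Expected numbers out of 283:
  tall: 283 × 1/2 = 141.5
  dwarf: 283 × 1/2 = 141.5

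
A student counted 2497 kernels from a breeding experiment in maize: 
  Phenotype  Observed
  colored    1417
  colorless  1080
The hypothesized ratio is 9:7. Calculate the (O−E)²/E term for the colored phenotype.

Expected counts for N = 2497 under a 9:7 ratio (total parts = 16):
  colored: 2497 × 9/16 = 1404.5625
  colorless: 2497 × 7/16 = 1092.4375
Contribution of colored: (1417 − 1404.5625)² / 1404.5625 = 0.1101

0.110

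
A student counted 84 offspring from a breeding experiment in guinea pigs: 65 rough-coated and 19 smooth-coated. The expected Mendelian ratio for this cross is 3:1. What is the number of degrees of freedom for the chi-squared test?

1

A goodness-of-fit test with 2 phenotype classes has df = 2 − 1 = 1.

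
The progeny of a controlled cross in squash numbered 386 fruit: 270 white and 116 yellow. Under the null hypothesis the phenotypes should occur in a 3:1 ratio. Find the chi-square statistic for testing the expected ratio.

Total ratio parts = 4. Expected numbers out of 386:
  white: 386 × 3/4 = 289.5
  yellow: 386 × 1/4 = 96.5
χ² = Σ (O − E)² / E
  white: (270 − 289.5)² / 289.5 = 1.3135
  yellow: (116 − 96.5)² / 96.5 = 3.9404
χ² = 1.3135 + 3.9404 = 5.2539 ≈ 5.254

5.254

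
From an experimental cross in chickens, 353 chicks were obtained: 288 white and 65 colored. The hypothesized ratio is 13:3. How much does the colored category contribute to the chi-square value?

0.021

Total ratio parts = 16. Expected numbers out of 353:
  white: 353 × 13/16 = 286.8125
  colored: 353 × 3/16 = 66.1875
Contribution of colored: (65 − 66.1875)² / 66.1875 = 0.0213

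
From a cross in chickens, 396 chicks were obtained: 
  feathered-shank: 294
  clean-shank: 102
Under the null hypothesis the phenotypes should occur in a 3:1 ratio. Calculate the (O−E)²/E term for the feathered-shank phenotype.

Under the 3:1 hypothesis (Σ ratio = 4, N = 396):
  feathered-shank: 396 × 3/4 = 297
  clean-shank: 396 × 1/4 = 99
Contribution of feathered-shank: (294 − 297)² / 297 = 0.0303

0.030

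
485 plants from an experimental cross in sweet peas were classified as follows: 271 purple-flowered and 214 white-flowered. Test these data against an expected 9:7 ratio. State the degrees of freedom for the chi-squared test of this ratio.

A goodness-of-fit test with 2 phenotype classes has df = 2 − 1 = 1.

1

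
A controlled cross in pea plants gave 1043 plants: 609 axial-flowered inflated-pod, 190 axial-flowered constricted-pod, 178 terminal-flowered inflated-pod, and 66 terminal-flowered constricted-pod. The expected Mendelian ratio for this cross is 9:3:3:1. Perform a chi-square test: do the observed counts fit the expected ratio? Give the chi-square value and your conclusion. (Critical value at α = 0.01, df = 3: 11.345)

2.594; consistent

Total ratio parts = 16. Expected numbers out of 1043:
  axial-flowered inflated-pod: 1043 × 9/16 = 586.6875
  axial-flowered constricted-pod: 1043 × 3/16 = 195.5625
  terminal-flowered inflated-pod: 1043 × 3/16 = 195.5625
  terminal-flowered constricted-pod: 1043 × 1/16 = 65.1875
χ² = Σ (O − E)² / E
  axial-flowered inflated-pod: (609 − 586.6875)² / 586.6875 = 0.8486
  axial-flowered constricted-pod: (190 − 195.5625)² / 195.5625 = 0.1582
  terminal-flowered inflated-pod: (178 − 195.5625)² / 195.5625 = 1.5772
  terminal-flowered constricted-pod: (66 − 65.1875)² / 65.1875 = 0.0101
χ² = 0.8486 + 0.1582 + 1.5772 + 0.0101 = 2.5941 ≈ 2.594
Degrees of freedom = 4 − 1 = 3; critical value at α = 0.01 is 11.345.
Since 2.594 < 11.345, we fail to reject the null hypothesis — the data are consistent with the 9:3:3:1 ratio.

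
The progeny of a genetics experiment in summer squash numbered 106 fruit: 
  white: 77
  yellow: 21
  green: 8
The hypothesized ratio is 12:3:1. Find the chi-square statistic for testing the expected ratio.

The 12:3:1 ratio has 16 parts, so with N = 106 the expected counts are:
  white: 106 × 12/16 = 79.5
  yellow: 106 × 3/16 = 19.875
  green: 106 × 1/16 = 6.625
χ² = Σ (O − E)² / E
  white: (77 − 79.5)² / 79.5 = 0.0786
  yellow: (21 − 19.875)² / 19.875 = 0.0637
  green: (8 − 6.625)² / 6.625 = 0.2854
χ² = 0.0786 + 0.0637 + 0.2854 = 0.4277 ≈ 0.428

0.428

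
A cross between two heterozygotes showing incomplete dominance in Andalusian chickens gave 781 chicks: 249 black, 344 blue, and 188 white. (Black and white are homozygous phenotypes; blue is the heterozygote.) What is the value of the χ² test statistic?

20.603

With incomplete dominance, a heterozygote × heterozygote cross gives a 1:2:1 phenotypic ratio.
Total ratio parts = 4. Expected numbers out of 781:
  black: 781 × 1/4 = 195.25
  blue: 781 × 2/4 = 390.5
  white: 781 × 1/4 = 195.25
χ² = Σ (O − E)² / E
  black: (249 − 195.25)² / 195.25 = 14.7967
  blue: (344 − 390.5)² / 390.5 = 5.5371
  white: (188 − 195.25)² / 195.25 = 0.2692
χ² = 14.7967 + 5.5371 + 0.2692 = 20.603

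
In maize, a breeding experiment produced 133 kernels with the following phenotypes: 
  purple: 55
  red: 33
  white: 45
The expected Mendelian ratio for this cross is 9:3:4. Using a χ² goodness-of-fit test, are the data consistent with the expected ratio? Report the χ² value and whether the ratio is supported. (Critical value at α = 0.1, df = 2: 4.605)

12.006; not consistent

The 9:3:4 ratio has 16 parts, so with N = 133 the expected counts are:
  purple: 133 × 9/16 = 74.8125
  red: 133 × 3/16 = 24.9375
  white: 133 × 4/16 = 33.25
χ² = Σ (O − E)² / E
  purple: (55 − 74.8125)² / 74.8125 = 5.2469
  red: (33 − 24.9375)² / 24.9375 = 2.6067
  white: (45 − 33.25)² / 33.25 = 4.1523
χ² = 5.2469 + 2.6067 + 4.1523 = 12.0059 ≈ 12.006
Degrees of freedom = 3 − 1 = 2; critical value at α = 0.1 is 4.605.
Since 12.006 > 4.605, we reject the null hypothesis — the data do not fit the 9:3:4 ratio.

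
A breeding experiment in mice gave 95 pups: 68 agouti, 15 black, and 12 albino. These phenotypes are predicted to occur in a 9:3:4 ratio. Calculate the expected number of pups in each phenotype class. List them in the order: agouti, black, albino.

Expected counts for N = 95 under a 9:3:4 ratio (total parts = 16):
  agouti: 95 × 9/16 = 53.4375
  black: 95 × 3/16 = 17.8125
  albino: 95 × 4/16 = 23.75

53.4375, 17.8125, 23.75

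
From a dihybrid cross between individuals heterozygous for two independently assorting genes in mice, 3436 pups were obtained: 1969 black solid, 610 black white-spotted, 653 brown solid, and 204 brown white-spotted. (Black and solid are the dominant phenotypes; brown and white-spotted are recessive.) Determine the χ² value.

A dihybrid F₂ with independent assortment and complete dominance at both loci gives a 9:3:3:1 phenotypic ratio.
Under the 9:3:3:1 hypothesis (Σ ratio = 16, N = 3436):
  black solid: 3436 × 9/16 = 1932.75
  black white-spotted: 3436 × 3/16 = 644.25
  brown solid: 3436 × 3/16 = 644.25
  brown white-spotted: 3436 × 1/16 = 214.75
χ² = Σ (O − E)² / E
  black solid: (1969 − 1932.75)² / 1932.75 = 0.6799
  black white-spotted: (610 − 644.25)² / 644.25 = 1.8208
  brown solid: (653 − 644.25)² / 644.25 = 0.1188
  brown white-spotted: (204 − 214.75)² / 214.75 = 0.5381
χ² = 0.6799 + 1.8208 + 0.1188 + 0.5381 = 3.1576 ≈ 3.158

3.158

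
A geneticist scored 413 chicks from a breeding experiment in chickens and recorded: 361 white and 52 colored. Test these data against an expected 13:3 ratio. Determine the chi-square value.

The 13:3 ratio has 16 parts, so with N = 413 the expected counts are:
  white: 413 × 13/16 = 335.5625
  colored: 413 × 3/16 = 77.4375
χ² = Σ (O − E)² / E
  white: (361 − 335.5625)² / 335.5625 = 1.9283
  colored: (52 − 77.4375)² / 77.4375 = 8.3560
χ² = 1.9283 + 8.3560 = 10.2843 ≈ 10.284

10.284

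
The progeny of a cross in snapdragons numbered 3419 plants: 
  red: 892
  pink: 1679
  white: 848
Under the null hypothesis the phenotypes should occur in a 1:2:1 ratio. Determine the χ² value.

2.221

Total ratio parts = 4. Expected numbers out of 3419:
  red: 3419 × 1/4 = 854.75
  pink: 3419 × 2/4 = 1709.5
  white: 3419 × 1/4 = 854.75
χ² = Σ (O − E)² / E
  red: (892 − 854.75)² / 854.75 = 1.6234
  pink: (1679 − 1709.5)² / 1709.5 = 0.5442
  white: (848 − 854.75)² / 854.75 = 0.0533
χ² = 1.6234 + 0.5442 + 0.0533 = 2.2209 ≈ 2.221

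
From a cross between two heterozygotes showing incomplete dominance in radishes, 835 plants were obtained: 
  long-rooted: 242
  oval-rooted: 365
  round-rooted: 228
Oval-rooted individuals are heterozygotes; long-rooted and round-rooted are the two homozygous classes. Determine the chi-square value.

With incomplete dominance, a heterozygote × heterozygote cross gives a 1:2:1 phenotypic ratio.
The 1:2:1 ratio has 4 parts, so with N = 835 the expected counts are:
  long-rooted: 835 × 1/4 = 208.75
  oval-rooted: 835 × 2/4 = 417.5
  round-rooted: 835 × 1/4 = 208.75
χ² = Σ (O − E)² / E
  long-rooted: (242 − 208.75)² / 208.75 = 5.2961
  oval-rooted: (365 − 417.5)² / 417.5 = 6.6018
  round-rooted: (228 − 208.75)² / 208.75 = 1.7751
χ² = 5.2961 + 6.6018 + 1.7751 = 13.673

13.673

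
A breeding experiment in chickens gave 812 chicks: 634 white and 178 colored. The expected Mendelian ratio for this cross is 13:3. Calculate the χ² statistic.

The 13:3 ratio has 16 parts, so with N = 812 the expected counts are:
  white: 812 × 13/16 = 659.75
  colored: 812 × 3/16 = 152.25
χ² = Σ (O − E)² / E
  white: (634 − 659.75)² / 659.75 = 1.0050
  colored: (178 − 152.25)² / 152.25 = 4.3551
χ² = 1.0050 + 4.3551 = 5.3601 ≈ 5.360

5.360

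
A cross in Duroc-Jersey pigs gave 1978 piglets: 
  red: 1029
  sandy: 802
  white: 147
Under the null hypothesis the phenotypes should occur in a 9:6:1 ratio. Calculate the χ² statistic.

15.599

Total ratio parts = 16. Expected numbers out of 1978:
  red: 1978 × 9/16 = 1112.625
  sandy: 1978 × 6/16 = 741.75
  white: 1978 × 1/16 = 123.625
χ² = Σ (O − E)² / E
  red: (1029 − 1112.625)² / 1112.625 = 6.2853
  sandy: (802 − 741.75)² / 741.75 = 4.8939
  white: (147 − 123.625)² / 123.625 = 4.4197
χ² = 6.2853 + 4.8939 + 4.4197 = 15.5989 ≈ 15.599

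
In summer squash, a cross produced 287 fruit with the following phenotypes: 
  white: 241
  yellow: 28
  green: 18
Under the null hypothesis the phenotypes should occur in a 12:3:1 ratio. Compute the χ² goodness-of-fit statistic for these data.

Under the 12:3:1 hypothesis (Σ ratio = 16, N = 287):
  white: 287 × 12/16 = 215.25
  yellow: 287 × 3/16 = 53.8125
  green: 287 × 1/16 = 17.9375
χ² = Σ (O − E)² / E
  white: (241 − 215.25)² / 215.25 = 3.0804
  yellow: (28 − 53.8125)² / 53.8125 = 12.3816
  green: (18 − 17.9375)² / 17.9375 = 0.0002
χ² = 3.0804 + 12.3816 + 0.0002 = 15.4622 ≈ 15.462

15.462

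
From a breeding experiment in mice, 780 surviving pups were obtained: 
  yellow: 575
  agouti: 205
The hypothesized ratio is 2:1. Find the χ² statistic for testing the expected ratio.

Under the 2:1 hypothesis (Σ ratio = 3, N = 780):
  yellow: 780 × 2/3 = 520
  agouti: 780 × 1/3 = 260
χ² = Σ (O − E)² / E
  yellow: (575 − 520)² / 520 = 5.8173
  agouti: (205 − 260)² / 260 = 11.6346
χ² = 5.8173 + 11.6346 = 17.4519 ≈ 17.452

17.452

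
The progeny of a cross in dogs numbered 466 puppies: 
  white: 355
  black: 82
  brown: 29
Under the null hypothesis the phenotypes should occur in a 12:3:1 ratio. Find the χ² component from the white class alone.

0.087

Under the 12:3:1 hypothesis (Σ ratio = 16, N = 466):
  white: 466 × 12/16 = 349.5
  black: 466 × 3/16 = 87.375
  brown: 466 × 1/16 = 29.125
Contribution of white: (355 − 349.5)² / 349.5 = 0.0866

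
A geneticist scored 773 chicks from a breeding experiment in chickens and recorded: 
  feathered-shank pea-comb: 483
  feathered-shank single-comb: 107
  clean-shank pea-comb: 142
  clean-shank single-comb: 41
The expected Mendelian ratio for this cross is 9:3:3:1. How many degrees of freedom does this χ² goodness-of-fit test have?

3

A goodness-of-fit test with 4 phenotype classes has df = 4 − 1 = 3.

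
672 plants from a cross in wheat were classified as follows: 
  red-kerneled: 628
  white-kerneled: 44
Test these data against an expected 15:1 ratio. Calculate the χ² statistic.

0.102

Expected counts for N = 672 under a 15:1 ratio (total parts = 16):
  red-kerneled: 672 × 15/16 = 630
  white-kerneled: 672 × 1/16 = 42
χ² = Σ (O − E)² / E
  red-kerneled: (628 − 630)² / 630 = 0.0063
  white-kerneled: (44 − 42)² / 42 = 0.0952
χ² = 0.0063 + 0.0952 = 0.1015 ≈ 0.102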